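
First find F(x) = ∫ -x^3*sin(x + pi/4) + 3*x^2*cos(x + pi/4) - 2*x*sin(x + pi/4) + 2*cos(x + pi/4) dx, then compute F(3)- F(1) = 33*cos(pi/4 + 3) - 3*cos(pi/4 + 1)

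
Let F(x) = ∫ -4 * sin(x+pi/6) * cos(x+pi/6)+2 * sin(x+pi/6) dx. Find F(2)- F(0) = -3/2 + 2*cos(pi/6 + 2)^2 - 2*cos(pi/6 + 2) + sqrt(3)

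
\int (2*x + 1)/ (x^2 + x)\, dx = log(x*(x + 1)) + C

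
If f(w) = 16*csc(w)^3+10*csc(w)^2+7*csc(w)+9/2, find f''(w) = (-7 - 40/sin(w) - 130/sin(w)^2 + 60/sin(w)^3 + 192/sin(w)^4)/sin(w)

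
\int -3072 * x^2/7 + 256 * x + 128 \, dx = -1024*x^3/7 + 128*x^2 + 128*x + C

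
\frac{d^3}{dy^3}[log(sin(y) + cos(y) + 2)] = 2*cos(2*y)/(2*sqrt(2)*sin(y)^2*cos(y + pi/4) + 12*sin(y)*cos(y) + 15*sin(y) + 13*cos(y) + 14)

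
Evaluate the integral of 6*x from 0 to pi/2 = 3*pi^2/4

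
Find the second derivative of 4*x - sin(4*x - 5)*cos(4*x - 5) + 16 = 32*sin(8*x - 10)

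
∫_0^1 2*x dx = 1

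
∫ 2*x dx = x^2 + C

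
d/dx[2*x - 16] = 2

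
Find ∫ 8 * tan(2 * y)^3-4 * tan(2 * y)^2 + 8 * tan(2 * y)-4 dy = 2*(tan(2*y) - 1)*tan(2*y) + C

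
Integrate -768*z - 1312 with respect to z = -384*z^2 - 1312*z + C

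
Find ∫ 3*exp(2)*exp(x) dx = 3*exp(x + 2) + C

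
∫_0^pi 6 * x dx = 3*pi^2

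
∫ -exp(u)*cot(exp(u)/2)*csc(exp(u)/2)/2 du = csc(exp(u)/2) + C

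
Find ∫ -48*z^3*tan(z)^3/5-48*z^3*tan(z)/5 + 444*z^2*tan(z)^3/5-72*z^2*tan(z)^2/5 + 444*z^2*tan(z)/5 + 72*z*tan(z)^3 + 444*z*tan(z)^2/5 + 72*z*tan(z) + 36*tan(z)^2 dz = -6*z*(z - 10)*(4*z + 3)*tan(z)^2/5 + C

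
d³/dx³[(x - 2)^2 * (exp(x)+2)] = x^2*exp(x) + 2*x*exp(x) - 2*exp(x)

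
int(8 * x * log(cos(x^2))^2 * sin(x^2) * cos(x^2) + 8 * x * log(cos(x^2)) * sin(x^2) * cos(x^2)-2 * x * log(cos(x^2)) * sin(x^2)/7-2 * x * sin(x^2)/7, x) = (-14*log(cos(x^2))*cos(x^2) + 1)*log(cos(x^2))*cos(x^2)/7 + C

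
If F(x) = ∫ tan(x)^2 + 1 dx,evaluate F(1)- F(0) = tan(1)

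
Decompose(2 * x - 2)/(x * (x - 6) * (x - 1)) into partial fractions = 1/(3*(x - 6)) - 1/(3*x)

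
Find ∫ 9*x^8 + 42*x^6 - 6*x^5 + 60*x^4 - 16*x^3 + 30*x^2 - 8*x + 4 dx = x^9 + 6*x^7 - x^6 + 12*x^5 - 4*x^4 + 10*x^3 - 4*x^2 + 4*x + C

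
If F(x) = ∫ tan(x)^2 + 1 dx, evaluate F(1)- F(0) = tan(1)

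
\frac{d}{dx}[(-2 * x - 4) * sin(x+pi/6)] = -2*x*cos(x + pi/6) - 2*sin(x + pi/6) - 4*cos(x + pi/6)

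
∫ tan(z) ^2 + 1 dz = tan(z) + C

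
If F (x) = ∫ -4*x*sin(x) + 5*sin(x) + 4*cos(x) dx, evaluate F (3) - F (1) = 7*cos(3) + cos(1)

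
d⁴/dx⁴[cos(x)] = cos(x)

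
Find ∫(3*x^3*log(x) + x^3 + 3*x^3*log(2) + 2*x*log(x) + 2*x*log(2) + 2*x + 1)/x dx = (x^3 + 2*x + 1)*log(2*x) + C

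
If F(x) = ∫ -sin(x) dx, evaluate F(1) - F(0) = -1 + cos(1)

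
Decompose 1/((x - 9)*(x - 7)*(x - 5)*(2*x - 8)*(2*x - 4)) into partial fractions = 1/(840*(x - 2)) - 1/(120*(x - 4)) + 1/(96*(x - 5)) - 1/(240*(x - 7)) + 1/(1120*(x - 9))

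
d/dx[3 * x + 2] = 3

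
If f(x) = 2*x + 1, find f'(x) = 2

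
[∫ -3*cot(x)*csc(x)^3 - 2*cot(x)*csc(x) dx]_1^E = -2*csc(1) - csc(1)^3 + 2*csc(E) + csc(E)^3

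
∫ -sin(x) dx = cos(x) + C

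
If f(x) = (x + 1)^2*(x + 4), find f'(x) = 3*x^2 + 12*x + 9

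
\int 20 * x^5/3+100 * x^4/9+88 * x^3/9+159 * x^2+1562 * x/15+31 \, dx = 10*x^6/9 + 20*x^5/9 + 22*x^4/9 + 53*x^3 + 781*x^2/15 + 31*x + C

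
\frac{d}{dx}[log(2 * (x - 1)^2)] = 2/(x - 1)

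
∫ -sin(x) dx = cos(x) + C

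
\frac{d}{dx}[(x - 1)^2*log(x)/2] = (2*x^2*log(x) + x^2 - 2*x*log(x) - 2*x + 1)/(2*x)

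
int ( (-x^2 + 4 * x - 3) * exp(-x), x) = (x - 1)^2*exp(-x) + C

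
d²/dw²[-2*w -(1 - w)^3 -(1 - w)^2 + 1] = 6*w - 8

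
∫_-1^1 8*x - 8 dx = -16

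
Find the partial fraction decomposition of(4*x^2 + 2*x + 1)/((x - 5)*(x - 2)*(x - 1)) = 7/(4*(x - 1)) - 7/(x - 2) + 37/(4*(x - 5))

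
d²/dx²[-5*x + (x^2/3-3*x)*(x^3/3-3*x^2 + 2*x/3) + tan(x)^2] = 20*x^3/9 - 24*x^2 + 166*x/3 + 6*tan(x)^4 + 8*tan(x)^2 - 2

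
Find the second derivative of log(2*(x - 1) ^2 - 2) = (-2*x^2 + 4*x - 4)/(x^4 - 4*x^3 + 4*x^2)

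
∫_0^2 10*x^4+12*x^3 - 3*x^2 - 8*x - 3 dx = 82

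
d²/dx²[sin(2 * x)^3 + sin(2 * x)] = -7*sin(2*x) + 9*sin(6*x)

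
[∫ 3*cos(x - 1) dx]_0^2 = 6*sin(1)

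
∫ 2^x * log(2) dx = 2^x + C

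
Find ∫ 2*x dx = x^2 + C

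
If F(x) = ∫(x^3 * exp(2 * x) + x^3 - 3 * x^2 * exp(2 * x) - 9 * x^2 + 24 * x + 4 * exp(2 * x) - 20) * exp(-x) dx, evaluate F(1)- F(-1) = -28*E + 28*exp(-1)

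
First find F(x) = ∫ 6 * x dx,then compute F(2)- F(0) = 12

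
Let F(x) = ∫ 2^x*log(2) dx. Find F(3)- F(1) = 6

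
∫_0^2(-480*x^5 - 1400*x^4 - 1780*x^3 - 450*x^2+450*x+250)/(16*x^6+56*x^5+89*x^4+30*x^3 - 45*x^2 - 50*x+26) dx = -5*log(4226) + 5*log(26)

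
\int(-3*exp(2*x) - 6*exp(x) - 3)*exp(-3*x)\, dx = (exp(x) + 1)^3*exp(-3*x) + C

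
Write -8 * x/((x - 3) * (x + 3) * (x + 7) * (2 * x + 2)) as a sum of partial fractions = -7/(60*(x + 7)) + 1/(4*(x + 3)) - 1/(12*(x + 1)) - 1/(20*(x - 3))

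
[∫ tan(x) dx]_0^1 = log(sec(1))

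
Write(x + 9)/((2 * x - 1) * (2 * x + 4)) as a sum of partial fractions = 19/(10*(2*x - 1)) - 7/(10*(x + 2))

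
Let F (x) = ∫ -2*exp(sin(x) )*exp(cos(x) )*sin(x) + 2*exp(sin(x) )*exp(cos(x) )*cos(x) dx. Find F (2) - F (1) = -2*exp(cos(1) + sin(1)) + 2*exp(cos(2) + sin(2))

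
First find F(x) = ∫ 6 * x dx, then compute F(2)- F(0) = 12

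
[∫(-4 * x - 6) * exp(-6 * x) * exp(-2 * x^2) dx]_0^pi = -1 + exp(-2*pi^2 - 6*pi)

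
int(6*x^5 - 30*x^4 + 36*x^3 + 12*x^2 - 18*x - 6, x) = x^6 - 6*x^5 + 9*x^4 + 4*x^3 - 9*x^2 - 6*x + C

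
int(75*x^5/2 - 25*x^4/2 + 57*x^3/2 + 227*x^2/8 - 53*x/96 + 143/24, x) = 25*x^6/4 - 5*x^5/2 + 57*x^4/8 + 227*x^3/24 - 53*x^2/192 + 143*x/24 + C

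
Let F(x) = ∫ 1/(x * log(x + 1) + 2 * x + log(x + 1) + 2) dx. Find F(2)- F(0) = -log(2) + log(log(3) + 2)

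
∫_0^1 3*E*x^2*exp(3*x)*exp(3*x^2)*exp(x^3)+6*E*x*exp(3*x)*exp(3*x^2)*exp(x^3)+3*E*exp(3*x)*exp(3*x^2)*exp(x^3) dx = -E + exp(8)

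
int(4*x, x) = 2*x^2 + C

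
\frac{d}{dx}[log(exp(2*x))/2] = 1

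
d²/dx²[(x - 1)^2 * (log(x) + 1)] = (2*x^2*log(x) + 5*x^2 - 2*x - 1)/x^2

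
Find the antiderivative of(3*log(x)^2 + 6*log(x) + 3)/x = (log(x) + 1)^3 + C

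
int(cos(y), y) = sin(y) + C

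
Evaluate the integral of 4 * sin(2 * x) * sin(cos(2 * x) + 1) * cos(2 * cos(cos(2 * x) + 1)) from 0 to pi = 0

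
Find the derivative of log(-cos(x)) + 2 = -tan(x)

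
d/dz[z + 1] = 1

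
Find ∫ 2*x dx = x^2 + C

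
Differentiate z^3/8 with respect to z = 3*z^2/8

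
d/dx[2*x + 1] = 2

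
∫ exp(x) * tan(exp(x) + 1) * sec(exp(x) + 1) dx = sec(exp(x) + 1) + C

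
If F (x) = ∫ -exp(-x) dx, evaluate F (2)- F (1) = -exp(-1) + exp(-2)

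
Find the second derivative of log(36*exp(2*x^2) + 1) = (576*x^2*exp(2*x^2) + 5184*exp(4*x^2) + 144*exp(2*x^2))/(1296*exp(4*x^2) + 72*exp(2*x^2) + 1)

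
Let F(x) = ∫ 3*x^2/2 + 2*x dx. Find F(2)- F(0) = 8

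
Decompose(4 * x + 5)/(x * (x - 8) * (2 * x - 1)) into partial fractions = -28/(15*(2*x - 1)) + 37/(120*(x - 8)) + 5/(8*x)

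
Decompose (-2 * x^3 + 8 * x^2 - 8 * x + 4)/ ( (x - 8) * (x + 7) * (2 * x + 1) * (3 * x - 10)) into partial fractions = 106/(4991*(3*x - 10)) + 82/(5083*(2*x + 1)) - 1138/(6045*(x + 7)) - 286/(1785*(x - 8))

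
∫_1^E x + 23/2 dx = -62 + 3*E/2 + 2*(E/2 + 5)^2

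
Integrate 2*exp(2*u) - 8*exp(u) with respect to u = (exp(u) - 4)^2 + C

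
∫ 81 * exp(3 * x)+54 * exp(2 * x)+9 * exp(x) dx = (3*exp(x) + 1)^3 + C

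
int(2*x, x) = x^2 + C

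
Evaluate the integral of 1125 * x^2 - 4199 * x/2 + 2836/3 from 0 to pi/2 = -89*pi/6 + pi^2/16 + 3*(5 - 5*pi/2)^2 - 3*(5 - 5*pi/2)^3 + 300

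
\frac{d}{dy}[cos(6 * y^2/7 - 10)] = -12*y*sin(6*y^2/7 - 10)/7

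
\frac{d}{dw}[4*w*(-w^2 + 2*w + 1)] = -12*w^2 + 16*w + 4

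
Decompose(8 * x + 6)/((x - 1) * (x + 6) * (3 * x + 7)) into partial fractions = 57/(55*(3*x + 7)) - 6/(11*(x + 6)) + 1/(5*(x - 1))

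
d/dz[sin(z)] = cos(z)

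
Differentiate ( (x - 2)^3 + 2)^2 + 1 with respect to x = 6*x^5 - 60*x^4 + 240*x^3 - 468*x^2 + 432*x - 144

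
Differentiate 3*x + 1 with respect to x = 3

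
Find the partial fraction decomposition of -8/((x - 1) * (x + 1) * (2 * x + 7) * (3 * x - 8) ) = -216/(2035*(3*x - 8)) + 64/(1665*(2*x + 7)) - 4/(55*(x + 1)) + 4/(45*(x - 1))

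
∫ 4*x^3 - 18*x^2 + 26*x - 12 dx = x^4 - 6*x^3 + 13*x^2 - 12*x + C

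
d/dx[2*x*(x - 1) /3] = 4*x/3 - 2/3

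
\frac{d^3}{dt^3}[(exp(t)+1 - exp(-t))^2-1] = (8*exp(4*t) + 2*exp(3*t) + 2*exp(t) - 8)*exp(-2*t)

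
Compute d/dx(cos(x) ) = -sin(x)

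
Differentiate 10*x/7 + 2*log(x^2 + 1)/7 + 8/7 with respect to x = (10*x^2 + 4*x + 10)/(7*x^2 + 7)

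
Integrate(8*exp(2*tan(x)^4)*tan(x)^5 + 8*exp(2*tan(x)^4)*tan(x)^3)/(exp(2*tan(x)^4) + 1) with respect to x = log(exp(2*tan(x)^4) + 1) + C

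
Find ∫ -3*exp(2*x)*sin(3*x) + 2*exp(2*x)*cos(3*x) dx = exp(2*x)*cos(3*x) + C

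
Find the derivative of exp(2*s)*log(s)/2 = (2*s*exp(2*s)*log(s) + exp(2*s))/(2*s)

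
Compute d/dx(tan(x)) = cos(x)^(-2)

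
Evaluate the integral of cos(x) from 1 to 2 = -sin(1) + sin(2)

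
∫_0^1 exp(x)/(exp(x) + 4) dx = -log(5/2) + log(E/2 + 2)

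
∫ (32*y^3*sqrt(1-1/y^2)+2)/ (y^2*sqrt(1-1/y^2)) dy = 16*y^2 - 2*acsc(y) + C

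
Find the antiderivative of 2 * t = t^2 + C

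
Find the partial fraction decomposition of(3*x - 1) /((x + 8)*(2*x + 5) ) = -17/(11*(2*x + 5)) + 25/(11*(x + 8))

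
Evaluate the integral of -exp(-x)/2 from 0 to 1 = -1/2 + exp(-1)/2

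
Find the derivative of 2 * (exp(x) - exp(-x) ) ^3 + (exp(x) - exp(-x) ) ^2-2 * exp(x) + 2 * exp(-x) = (6*exp(6*x) + 2*exp(5*x) - 8*exp(4*x) - 8*exp(2*x) - 2*exp(x) + 6)*exp(-3*x)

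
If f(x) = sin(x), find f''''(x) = sin(x)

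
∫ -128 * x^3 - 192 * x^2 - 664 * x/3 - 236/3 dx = -32*x^4 - 64*x^3 - 332*x^2/3 - 236*x/3 + C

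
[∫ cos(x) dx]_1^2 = -sin(1) + sin(2)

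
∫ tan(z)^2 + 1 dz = tan(z) + C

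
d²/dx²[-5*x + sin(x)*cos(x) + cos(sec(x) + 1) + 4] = -2*sin(2*x) - 2*sin(sec(x) + 1)*tan(x)^2*sec(x) - sin(sec(x) + 1)*sec(x) - cos(sec(x) + 1)*tan(x)^2*sec(x)^2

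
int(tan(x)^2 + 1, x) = tan(x) + C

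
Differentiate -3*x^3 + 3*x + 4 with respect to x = 3 - 9*x^2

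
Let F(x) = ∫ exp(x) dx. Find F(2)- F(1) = -E + exp(2)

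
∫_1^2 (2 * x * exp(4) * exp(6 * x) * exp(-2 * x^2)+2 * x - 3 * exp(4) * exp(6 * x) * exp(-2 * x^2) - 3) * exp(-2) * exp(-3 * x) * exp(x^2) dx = 0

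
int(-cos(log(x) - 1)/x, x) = -sin(log(x) - 1) + C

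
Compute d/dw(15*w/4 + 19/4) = 15/4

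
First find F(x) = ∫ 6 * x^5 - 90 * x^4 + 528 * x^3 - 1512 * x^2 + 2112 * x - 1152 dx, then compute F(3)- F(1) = -28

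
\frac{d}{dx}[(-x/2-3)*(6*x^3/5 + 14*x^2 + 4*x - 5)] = -12*x^3/5 - 159*x^2/5 - 88*x - 19/2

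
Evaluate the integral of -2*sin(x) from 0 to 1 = -2 + 2*cos(1)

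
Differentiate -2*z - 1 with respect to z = -2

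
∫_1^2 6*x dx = 9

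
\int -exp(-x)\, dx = exp(-x) + C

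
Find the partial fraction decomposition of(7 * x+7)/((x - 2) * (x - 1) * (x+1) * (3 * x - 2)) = 63/(4*(3*x - 2)) - 7/(x - 1) + 7/(4*(x - 2))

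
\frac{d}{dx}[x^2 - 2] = 2*x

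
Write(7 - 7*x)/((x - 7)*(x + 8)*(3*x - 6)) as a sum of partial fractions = 7/(50*(x + 8)) + 7/(150*(x - 2)) - 14/(75*(x - 7))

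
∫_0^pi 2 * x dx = pi^2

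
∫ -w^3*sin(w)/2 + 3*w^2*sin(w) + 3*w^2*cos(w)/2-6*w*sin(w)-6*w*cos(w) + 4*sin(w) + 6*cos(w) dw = (w - 2)^3*cos(w)/2 + C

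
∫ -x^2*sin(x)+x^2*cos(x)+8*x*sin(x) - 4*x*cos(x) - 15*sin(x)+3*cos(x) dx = sqrt(2)*(x - 3)^2*sin(x + pi/4) + C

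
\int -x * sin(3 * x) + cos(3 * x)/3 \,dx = x*cos(3*x)/3 + C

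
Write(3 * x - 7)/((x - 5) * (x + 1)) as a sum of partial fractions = 5/(3*(x + 1)) + 4/(3*(x - 5))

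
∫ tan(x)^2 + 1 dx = tan(x) + C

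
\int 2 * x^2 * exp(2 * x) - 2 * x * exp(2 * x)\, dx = (x - 1)^2*exp(2*x) + C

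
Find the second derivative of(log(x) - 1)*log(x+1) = (-x^2*log(x) - x^2*log(x + 1) + 3*x^2 - 2*x*log(x + 1) + 2*x - log(x + 1))/(x^4 + 2*x^3 + x^2)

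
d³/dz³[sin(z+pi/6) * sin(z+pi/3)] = -4*cos(2*z)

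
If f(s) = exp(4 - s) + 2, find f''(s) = exp(4 - s)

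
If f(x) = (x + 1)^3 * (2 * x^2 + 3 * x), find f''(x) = 40*x^3 + 108*x^2 + 90*x + 22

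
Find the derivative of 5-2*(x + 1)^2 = -4*x - 4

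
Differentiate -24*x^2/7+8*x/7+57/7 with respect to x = 8/7 - 48*x/7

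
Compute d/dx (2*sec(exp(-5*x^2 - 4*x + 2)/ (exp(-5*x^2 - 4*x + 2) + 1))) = -4*(5*x + 2)*exp(-2)*exp(4*x)*exp(5*x^2)*sin(exp(2)/(exp(4*x)*exp(5*x^2) + exp(2)))/((exp(-4)*exp(8*x)*exp(10*x^2) + 2*exp(-2)*exp(4*x)*exp(5*x^2) + 1)*cos(exp(2)/(exp(4*x)*exp(5*x^2) + exp(2)))^2)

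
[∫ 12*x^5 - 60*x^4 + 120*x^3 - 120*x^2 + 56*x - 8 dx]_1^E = -2*(-1 + E)^2 + 2*(-1 + E)^6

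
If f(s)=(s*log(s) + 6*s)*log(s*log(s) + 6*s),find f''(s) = (log(s)^2 + log(s)*log(s*log(s) + 6*s) + 15*log(s) + 6*log(s*log(s) + 6*s) + 55)/(s*log(s) + 6*s)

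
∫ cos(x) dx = sin(x) + C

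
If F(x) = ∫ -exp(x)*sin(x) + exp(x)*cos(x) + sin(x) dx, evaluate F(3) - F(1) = (-1 + exp(3))*cos(3) + (1 - E)*cos(1)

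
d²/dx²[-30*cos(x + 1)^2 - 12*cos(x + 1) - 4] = 12*cos(x + 1) + 60*cos(2*(x + 1))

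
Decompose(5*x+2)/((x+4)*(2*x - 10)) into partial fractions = 1/(x + 4) + 3/(2*(x - 5))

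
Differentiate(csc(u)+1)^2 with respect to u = -2*(1 + 1/sin(u))*cos(u)/sin(u)^2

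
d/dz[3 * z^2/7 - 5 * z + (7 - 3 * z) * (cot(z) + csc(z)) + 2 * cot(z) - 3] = 3*z*cot(z)^2 + 3*z*cot(z)*csc(z) + 27*z/7 - 9*cot(z)^2 - 7*cot(z)*csc(z) - 3*cot(z) - 3*csc(z) - 14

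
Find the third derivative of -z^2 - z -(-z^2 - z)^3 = 120*z^3 + 180*z^2 + 72*z + 6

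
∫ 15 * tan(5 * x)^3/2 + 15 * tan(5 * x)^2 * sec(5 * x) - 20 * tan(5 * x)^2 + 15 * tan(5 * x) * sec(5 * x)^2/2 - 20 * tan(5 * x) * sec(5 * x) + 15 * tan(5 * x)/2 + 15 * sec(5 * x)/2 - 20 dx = 3*(tan(5*x) + sec(5*x))^2/4 - 4*tan(5*x) - 4*sec(5*x) + C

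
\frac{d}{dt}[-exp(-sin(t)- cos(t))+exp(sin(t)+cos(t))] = sqrt(2)*(exp(2*sin(t))*exp(2*cos(t)) + 1)*exp(-sqrt(2)*sin(t + pi/4))*cos(t + pi/4)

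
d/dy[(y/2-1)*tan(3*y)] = 3*y/(2*cos(3*y)^2) + tan(3*y)/2 - 3/cos(3*y)^2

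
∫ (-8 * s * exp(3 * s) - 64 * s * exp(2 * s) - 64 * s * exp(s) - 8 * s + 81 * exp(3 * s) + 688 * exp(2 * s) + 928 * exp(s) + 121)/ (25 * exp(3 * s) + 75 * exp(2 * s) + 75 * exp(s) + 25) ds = ((s + 35)*(exp(s) + 1)^2 - 4*((s - 15)*(exp(s) + 1) + 5*exp(s))^2 + 5*(exp(s) + 1)*exp(s))/(25*(exp(s) + 1)^2) + C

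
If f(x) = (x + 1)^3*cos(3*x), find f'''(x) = 27*x^3*sin(3*x) - 81*sqrt(2)*x^2*cos(3*x + pi/4) + 27*x*sin(3*x) - 162*x*cos(3*x) - 27*sin(3*x) - 75*cos(3*x)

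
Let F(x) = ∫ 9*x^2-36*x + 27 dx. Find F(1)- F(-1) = 60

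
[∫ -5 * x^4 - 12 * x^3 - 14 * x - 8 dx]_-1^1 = -18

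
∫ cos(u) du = sin(u) + C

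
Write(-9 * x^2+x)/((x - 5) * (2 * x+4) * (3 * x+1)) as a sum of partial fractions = 3/(40*(3*x + 1)) - 19/(35*(x + 2)) - 55/(56*(x - 5))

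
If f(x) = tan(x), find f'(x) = cos(x)^(-2)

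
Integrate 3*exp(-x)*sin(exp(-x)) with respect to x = 3*cos(exp(-x)) + C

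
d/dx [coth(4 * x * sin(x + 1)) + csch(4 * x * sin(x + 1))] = -4*(x*cos(x + 1) + sin(x + 1))/(cosh(4*x*sin(x + 1)) - 1)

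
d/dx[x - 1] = 1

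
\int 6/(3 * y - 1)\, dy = 2*log(3*y - 1) + C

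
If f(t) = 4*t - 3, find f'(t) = 4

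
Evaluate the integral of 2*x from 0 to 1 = 1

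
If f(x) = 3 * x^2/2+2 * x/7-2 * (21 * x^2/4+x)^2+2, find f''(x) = -1323*x^2/2 - 126*x - 1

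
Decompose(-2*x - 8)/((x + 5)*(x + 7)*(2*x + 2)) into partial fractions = 1/(4*(x + 7)) - 1/(8*(x + 5)) - 1/(8*(x + 1))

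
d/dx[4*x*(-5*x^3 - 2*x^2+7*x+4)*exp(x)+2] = -20*x^4*exp(x) - 88*x^3*exp(x) + 4*x^2*exp(x) + 72*x*exp(x) + 16*exp(x)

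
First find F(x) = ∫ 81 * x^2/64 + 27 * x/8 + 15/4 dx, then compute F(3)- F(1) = 1023/32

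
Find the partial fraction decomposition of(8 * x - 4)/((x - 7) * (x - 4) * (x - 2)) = 6/(5*(x - 2)) - 14/(3*(x - 4)) + 52/(15*(x - 7))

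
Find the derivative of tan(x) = cos(x)^(-2)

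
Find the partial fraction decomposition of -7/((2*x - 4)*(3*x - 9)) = 7/(6*(x - 2)) - 7/(6*(x - 3))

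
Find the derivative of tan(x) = cos(x)^(-2)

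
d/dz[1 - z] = -1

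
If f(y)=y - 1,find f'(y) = 1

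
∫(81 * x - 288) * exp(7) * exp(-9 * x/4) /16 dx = (28 - 9*x)*exp(7 - 9*x/4)/4 + C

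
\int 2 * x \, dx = x^2 + C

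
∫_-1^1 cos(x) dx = 2*sin(1)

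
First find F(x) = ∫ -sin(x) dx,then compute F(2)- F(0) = -1 + cos(2)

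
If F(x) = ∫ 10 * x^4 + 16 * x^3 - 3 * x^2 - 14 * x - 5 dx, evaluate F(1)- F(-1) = -8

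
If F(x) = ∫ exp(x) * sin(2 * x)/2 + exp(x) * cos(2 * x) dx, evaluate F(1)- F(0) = E*sin(2)/2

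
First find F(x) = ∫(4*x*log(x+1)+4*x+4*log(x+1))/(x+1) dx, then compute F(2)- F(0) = 8*log(3)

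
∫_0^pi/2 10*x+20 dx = -20 + 5*(pi/2 + 2)^2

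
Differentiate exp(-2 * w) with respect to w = -2*exp(-2*w)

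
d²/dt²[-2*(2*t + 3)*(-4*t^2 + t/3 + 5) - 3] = 96*t + 136/3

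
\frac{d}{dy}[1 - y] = -1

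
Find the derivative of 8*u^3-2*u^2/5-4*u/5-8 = 24*u^2 - 4*u/5 - 4/5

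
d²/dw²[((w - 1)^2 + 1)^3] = 30*w^4 - 120*w^3 + 216*w^2 - 192*w + 72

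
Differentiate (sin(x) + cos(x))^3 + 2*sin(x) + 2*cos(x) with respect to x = sqrt(2)*(3*sin(3*x + pi/4) + 7*cos(x + pi/4))/2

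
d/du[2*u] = 2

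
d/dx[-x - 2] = -1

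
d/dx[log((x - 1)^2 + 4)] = (2*x - 2)/(x^2 - 2*x + 5)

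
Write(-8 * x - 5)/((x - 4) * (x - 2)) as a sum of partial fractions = 21/(2*(x - 2)) - 37/(2*(x - 4))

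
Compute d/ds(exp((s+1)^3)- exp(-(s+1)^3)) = (3*s^2*exp(2*s^3 + 6*s^2 + 6*s + 2) + 3*s^2 + 6*s*exp(2*s^3 + 6*s^2 + 6*s + 2) + 6*s + 3*exp(2*s^3 + 6*s^2 + 6*s + 2) + 3)*exp(-s^3 - 3*s^2 - 3*s - 1)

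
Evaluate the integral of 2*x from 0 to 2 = 4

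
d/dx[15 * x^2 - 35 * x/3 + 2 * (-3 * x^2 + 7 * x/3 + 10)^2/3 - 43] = 24*x^3 - 28*x^2 - 1154*x/27 + 175/9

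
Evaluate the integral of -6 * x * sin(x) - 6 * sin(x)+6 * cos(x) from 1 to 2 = 18*cos(2) - 12*cos(1)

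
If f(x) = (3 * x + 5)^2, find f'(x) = 18*x + 30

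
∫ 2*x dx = x^2 + C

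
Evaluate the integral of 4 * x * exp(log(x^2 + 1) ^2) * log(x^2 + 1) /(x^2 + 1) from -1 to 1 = 0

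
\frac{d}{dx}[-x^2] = -2*x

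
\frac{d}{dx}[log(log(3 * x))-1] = 1/(x*log(x) + x*log(3))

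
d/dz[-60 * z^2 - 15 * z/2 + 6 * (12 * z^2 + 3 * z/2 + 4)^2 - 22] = 3456*z^3 + 648*z^2 + 1059*z + 129/2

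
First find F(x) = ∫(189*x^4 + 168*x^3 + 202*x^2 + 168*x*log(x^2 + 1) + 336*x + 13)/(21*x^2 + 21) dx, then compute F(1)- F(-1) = 152/21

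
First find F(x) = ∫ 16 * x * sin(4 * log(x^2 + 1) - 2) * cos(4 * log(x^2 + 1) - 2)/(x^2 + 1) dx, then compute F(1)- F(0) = cos(4)/2 - cos(4 - 8*log(2))/2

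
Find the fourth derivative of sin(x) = sin(x)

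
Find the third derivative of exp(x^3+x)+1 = 27*x^6*exp(x^3 + x) + 27*x^4*exp(x^3 + x) + 54*x^3*exp(x^3 + x) + 9*x^2*exp(x^3 + x) + 18*x*exp(x^3 + x) + 7*exp(x^3 + x)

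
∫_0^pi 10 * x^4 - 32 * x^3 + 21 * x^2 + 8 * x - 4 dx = (-2 + pi)^2*(-pi + 2*pi^3)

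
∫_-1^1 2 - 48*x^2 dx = -28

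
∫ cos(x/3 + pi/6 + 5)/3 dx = sin(x/3 + pi/6 + 5) + C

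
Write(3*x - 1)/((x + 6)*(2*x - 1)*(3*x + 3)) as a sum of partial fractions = 2/(117*(2*x - 1)) - 19/(195*(x + 6)) + 4/(45*(x + 1))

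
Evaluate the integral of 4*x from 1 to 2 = 6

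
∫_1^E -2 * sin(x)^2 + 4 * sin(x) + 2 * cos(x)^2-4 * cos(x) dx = -(-2 + cos(1) + sin(1))^2 + (-2 + cos(E) + sin(E))^2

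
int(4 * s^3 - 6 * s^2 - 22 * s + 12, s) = s^4 - 2*s^3 - 11*s^2 + 12*s + C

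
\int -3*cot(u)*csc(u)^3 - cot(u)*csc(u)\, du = csc(u)^3 + csc(u) + C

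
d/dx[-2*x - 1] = -2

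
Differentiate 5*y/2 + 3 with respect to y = 5/2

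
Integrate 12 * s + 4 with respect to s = 6*s^2 + 4*s + C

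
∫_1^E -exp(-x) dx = -exp(-1) + exp(-E)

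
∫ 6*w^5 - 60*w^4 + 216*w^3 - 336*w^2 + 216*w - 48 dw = w^6 - 12*w^5 + 54*w^4 - 112*w^3 + 108*w^2 - 48*w + C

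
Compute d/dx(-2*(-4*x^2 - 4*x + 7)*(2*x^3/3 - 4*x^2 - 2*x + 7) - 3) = 80*x^4/3 - 320*x^3/3 - 172*x^2 + 192*x + 84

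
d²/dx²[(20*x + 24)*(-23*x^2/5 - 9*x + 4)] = -552*x - 2904/5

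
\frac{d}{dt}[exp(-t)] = -exp(-t)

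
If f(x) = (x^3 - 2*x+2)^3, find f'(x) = 9*x^8 - 42*x^6 + 36*x^5 + 60*x^4 - 96*x^3 + 12*x^2 + 48*x - 24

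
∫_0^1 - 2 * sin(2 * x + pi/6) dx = -sqrt(3)/2 + cos(pi/6 + 2)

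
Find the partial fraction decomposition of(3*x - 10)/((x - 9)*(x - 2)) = 4/(7*(x - 2)) + 17/(7*(x - 9))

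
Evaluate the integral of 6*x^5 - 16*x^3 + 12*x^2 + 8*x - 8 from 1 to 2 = 35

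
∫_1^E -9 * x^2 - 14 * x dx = (-2 + 3*E)*(-3*E - exp(2) - 2) + 6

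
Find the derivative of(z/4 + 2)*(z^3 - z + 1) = z^3 + 6*z^2 - z/2 - 7/4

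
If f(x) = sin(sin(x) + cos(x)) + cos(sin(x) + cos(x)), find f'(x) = 2*cos(x + pi/4)*cos(sqrt(2)*sin(x + pi/4) + pi/4)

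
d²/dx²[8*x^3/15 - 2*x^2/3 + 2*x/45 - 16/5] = 16*x/5 - 4/3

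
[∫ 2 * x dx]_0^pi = pi^2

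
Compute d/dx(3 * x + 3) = 3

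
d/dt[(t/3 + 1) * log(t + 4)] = (t*log(t + 4) + t + 4*log(t + 4) + 3)/(3*t + 12)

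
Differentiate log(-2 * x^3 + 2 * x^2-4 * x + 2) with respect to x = (3*x^2 - 2*x + 2)/(x^3 - x^2 + 2*x - 1)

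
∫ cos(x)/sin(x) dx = log(3*sin(x)) + C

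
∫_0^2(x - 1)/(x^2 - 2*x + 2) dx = 0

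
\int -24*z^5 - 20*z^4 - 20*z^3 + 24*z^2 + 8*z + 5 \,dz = -4*z^6 - 4*z^5 - 5*z^4 + 8*z^3 + 4*z^2 + 5*z + C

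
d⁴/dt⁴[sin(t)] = sin(t)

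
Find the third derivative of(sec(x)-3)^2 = 2*(3 - 4/cos(x) - 18/cos(x)^2 + 12/cos(x)^3)*sin(x)/cos(x)^2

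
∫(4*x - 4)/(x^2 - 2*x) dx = 2*log(x*(x - 2)) + C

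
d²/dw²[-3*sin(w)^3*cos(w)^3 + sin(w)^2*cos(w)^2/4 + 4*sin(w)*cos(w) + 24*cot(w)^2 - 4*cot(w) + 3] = -45*(1 - cos(2*w))^2*sin(2*w)/4 + (1 - cos(2*w))^2 - 9*(cos(2*w) + 1)^2*sin(2*w)/4 + 10*sin(2*w) - 9*sin(4*w) + 2*cos(2*w) + 93/2 - 8/tan(w) + 192/tan(w)^2 - 8/tan(w)^3 + 144/tan(w)^4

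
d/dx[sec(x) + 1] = tan(x)*sec(x)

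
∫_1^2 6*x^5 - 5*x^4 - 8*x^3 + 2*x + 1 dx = 6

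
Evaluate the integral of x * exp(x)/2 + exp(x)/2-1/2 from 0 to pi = pi*(-1 + exp(pi))/2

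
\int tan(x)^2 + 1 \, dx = tan(x) + C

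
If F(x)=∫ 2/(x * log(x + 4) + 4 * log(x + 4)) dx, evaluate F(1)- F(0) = -2*log(log(4)) + 2*log(log(5))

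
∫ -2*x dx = -x^2 + C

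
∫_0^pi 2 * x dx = pi^2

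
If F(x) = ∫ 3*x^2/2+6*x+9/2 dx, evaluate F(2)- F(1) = 17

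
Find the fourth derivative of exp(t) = exp(t)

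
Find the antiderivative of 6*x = 3*x^2 + C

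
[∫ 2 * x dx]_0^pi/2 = pi^2/4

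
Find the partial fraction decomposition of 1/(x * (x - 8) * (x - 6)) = -1/(12*(x - 6)) + 1/(16*(x - 8)) + 1/(48*x)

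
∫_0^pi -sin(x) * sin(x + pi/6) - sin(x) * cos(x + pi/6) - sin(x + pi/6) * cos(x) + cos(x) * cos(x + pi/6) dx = 0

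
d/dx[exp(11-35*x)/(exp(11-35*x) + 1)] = -35*exp(35*x - 11)/(exp(-22)*exp(70*x) + 2*exp(-11)*exp(35*x) + 1)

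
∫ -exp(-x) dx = exp(-x) + C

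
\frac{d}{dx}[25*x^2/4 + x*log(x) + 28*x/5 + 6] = 25*x/2 + log(x) + 33/5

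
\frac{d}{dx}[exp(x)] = exp(x)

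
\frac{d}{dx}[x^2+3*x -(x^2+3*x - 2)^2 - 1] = -4*x^3 - 18*x^2 - 8*x + 15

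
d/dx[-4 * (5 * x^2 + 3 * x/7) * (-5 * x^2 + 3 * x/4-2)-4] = 400*x^3 - 135*x^2/7 + 542*x/7 + 24/7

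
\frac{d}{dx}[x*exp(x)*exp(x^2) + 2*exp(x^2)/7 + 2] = 2*x^2*exp(x^2 + x) + 4*x*exp(x^2)/7 + x*exp(x^2 + x) + exp(x^2 + x)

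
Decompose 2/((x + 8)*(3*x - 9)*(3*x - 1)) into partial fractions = -3/(100*(3*x - 1)) + 2/(825*(x + 8)) + 1/(132*(x - 3))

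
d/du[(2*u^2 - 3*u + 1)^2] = 16*u^3 - 36*u^2 + 26*u - 6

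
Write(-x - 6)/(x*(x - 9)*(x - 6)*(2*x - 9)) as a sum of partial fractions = -28/(81*(2*x - 9)) + 2/(9*(x - 6)) - 5/(81*(x - 9)) + 1/(81*x)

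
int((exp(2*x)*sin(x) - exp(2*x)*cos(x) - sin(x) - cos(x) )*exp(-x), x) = -2*cos(x)*sinh(x) + C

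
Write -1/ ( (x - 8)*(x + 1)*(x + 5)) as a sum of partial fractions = -1/(52*(x + 5)) + 1/(36*(x + 1)) - 1/(117*(x - 8))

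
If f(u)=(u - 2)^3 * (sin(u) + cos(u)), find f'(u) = (u - 2)^2*(sqrt(2)*u*cos(u + pi/4) + 5*sin(u) + cos(u))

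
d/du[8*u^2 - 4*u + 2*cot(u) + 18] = 16*u - 2*cot(u)^2 - 6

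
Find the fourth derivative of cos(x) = cos(x)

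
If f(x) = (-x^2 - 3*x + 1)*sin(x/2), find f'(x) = -x^2*cos(x/2)/2 - 2*x*sin(x/2) - 3*x*cos(x/2)/2 - 3*sin(x/2) + cos(x/2)/2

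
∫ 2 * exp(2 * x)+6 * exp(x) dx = (exp(x) + 3)^2 + C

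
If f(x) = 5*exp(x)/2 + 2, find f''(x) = 5*exp(x)/2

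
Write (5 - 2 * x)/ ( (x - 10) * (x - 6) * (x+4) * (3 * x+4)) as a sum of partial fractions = 207/(5984*(3*x + 4)) - 13/(1120*(x + 4)) + 7/(880*(x - 6)) - 15/(1904*(x - 10))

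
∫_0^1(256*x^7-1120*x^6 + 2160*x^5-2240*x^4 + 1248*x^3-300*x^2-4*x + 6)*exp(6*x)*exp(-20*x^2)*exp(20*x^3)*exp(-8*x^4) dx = -2*exp(-2)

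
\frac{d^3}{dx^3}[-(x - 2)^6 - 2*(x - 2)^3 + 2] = -120*x^3 + 720*x^2 - 1440*x + 948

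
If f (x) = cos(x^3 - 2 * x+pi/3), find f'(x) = (2 - 3*x^2)*cos(-x^3 + 2*x + pi/6)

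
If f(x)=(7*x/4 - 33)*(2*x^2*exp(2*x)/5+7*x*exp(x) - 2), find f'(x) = 7*x^3*exp(2*x)/5 - 243*x^2*exp(2*x)/10 + 49*x^2*exp(x)/4 - 132*x*exp(2*x)/5 - 413*x*exp(x)/2 - 231*exp(x) - 7/2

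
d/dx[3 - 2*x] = -2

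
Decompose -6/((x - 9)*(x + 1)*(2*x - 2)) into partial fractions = -3/(20*(x + 1)) + 3/(16*(x - 1)) - 3/(80*(x - 9))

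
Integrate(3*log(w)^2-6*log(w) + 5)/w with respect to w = (log(w) - 1)^3 + 2*log(w) + C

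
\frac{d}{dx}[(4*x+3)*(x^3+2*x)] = 16*x^3 + 9*x^2 + 16*x + 6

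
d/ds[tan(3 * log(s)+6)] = (3*tan(3*log(s) + 6)^2 + 3)/s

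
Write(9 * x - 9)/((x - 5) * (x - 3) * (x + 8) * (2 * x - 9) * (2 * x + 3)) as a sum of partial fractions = 5/(507*(2*x + 3)) - 7/(25*(2*x - 9)) - 81/(46475*(x + 8)) + 1/(33*(x - 3)) + 18/(169*(x - 5))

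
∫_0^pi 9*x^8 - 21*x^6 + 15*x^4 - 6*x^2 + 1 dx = -pi^3 + pi + (-pi + pi^3)^3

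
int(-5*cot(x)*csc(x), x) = 5*csc(x) + C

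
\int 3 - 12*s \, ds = -6*s^2 + 3*s + C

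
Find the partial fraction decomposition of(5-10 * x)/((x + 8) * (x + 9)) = -95/(x + 9) + 85/(x + 8)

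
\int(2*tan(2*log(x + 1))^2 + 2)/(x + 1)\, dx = tan(2*log(x + 1)) + C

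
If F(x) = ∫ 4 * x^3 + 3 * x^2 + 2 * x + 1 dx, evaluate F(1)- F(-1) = 4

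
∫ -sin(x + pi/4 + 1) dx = cos(x + pi/4 + 1) + C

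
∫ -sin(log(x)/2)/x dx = 2*cos(log(x)/2) + C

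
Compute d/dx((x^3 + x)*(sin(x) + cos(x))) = sqrt(2)*(x^3*cos(x + pi/4) + 3*x^2*sin(x + pi/4) + x*cos(x + pi/4) + sin(x + pi/4))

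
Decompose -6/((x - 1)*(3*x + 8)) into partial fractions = 18/(11*(3*x + 8)) - 6/(11*(x - 1))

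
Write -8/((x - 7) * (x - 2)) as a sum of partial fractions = 8/(5*(x - 2)) - 8/(5*(x - 7))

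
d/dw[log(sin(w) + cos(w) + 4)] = (-sin(w) + cos(w))/(sin(w) + cos(w) + 4)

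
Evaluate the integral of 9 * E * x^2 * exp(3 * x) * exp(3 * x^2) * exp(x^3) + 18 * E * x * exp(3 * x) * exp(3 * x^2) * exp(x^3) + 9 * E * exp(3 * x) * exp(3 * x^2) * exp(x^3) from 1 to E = -3*exp(8) + 3*exp((1 + E)^3)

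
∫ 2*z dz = z^2 + C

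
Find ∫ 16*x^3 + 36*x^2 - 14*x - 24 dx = 4*x^4 + 12*x^3 - 7*x^2 - 24*x + C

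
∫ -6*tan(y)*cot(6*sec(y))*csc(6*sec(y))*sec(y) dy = csc(6*sec(y)) + C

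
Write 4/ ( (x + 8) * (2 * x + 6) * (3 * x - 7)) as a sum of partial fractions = 9/(248*(3*x - 7)) + 2/(155*(x + 8)) - 1/(40*(x + 3))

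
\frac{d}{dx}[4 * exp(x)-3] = 4*exp(x)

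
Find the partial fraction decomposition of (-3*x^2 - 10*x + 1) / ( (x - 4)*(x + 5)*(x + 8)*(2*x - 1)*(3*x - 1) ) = -27/(550*(3*x - 1)) + 76/(1309*(2*x - 1)) - 37/(5100*(x + 8)) + 1/(198*(x + 5)) - 29/(2772*(x - 4))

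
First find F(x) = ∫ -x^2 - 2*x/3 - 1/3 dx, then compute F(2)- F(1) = -11/3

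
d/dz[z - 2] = 1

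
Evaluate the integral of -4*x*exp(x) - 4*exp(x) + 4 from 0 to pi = -4*pi*(-1 + exp(pi))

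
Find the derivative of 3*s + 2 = 3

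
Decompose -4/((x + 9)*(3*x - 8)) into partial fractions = -12/(35*(3*x - 8)) + 4/(35*(x + 9))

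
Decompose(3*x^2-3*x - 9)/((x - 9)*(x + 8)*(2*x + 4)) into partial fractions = 69/(68*(x + 8)) - 3/(44*(x + 2)) + 207/(374*(x - 9))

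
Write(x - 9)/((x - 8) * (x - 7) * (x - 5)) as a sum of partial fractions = -2/(3*(x - 5)) + 1/(x - 7) - 1/(3*(x - 8))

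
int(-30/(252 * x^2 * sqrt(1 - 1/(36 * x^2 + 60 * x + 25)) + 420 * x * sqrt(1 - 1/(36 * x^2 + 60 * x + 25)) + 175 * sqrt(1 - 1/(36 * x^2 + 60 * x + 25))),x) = 5*acsc(6*x + 5)/7 + C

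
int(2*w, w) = w^2 + C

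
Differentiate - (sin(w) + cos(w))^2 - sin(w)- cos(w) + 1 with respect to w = -2*cos(2*w) - sqrt(2)*cos(w + pi/4)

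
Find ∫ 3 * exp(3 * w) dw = exp(3*w) + C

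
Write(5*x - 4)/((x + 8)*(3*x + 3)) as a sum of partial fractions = 44/(21*(x + 8)) - 3/(7*(x + 1))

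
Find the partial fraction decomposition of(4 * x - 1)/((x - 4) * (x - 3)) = -11/(x - 3) + 15/(x - 4)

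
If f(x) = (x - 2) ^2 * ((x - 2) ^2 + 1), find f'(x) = 4*x^3 - 24*x^2 + 50*x - 36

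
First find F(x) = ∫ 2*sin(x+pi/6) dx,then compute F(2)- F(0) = -2*cos(pi/6 + 2) + sqrt(3)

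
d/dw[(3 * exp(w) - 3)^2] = 18*exp(2*w) - 18*exp(w)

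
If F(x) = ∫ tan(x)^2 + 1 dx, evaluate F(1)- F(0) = tan(1)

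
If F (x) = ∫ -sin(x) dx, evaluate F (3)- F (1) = cos(3) - cos(1)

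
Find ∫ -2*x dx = -x^2 + C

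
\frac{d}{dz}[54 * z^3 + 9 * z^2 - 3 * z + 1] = 162*z^2 + 18*z - 3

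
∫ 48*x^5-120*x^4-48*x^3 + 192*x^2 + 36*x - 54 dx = 8*x^6 - 24*x^5 - 12*x^4 + 64*x^3 + 18*x^2 - 54*x + C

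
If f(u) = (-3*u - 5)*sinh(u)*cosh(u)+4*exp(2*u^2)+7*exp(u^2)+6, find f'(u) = 16*u*exp(2*u^2) + 14*u*exp(u^2) - 3*u*cosh(2*u) - 3*sinh(2*u)/2 - 5*cosh(2*u)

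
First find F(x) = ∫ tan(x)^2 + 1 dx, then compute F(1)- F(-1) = 2*tan(1)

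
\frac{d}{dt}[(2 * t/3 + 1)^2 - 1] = 8*t/9 + 4/3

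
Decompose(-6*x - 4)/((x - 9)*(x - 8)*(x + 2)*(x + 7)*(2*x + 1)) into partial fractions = -16/(12597*(2*x + 1)) + 19/(7800*(x + 7)) - 4/(825*(x + 2)) + 26/(1275*(x - 8)) - 29/(1672*(x - 9))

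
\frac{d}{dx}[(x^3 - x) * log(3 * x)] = 3*x^2*log(x) + x^2 + 3*x^2*log(3) - log(x) - log(3) - 1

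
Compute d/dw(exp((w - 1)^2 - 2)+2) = 2*w*exp(w^2 - 2*w - 1) - 2*exp(w^2 - 2*w - 1)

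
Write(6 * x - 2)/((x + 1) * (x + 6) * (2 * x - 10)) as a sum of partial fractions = -19/(55*(x + 6)) + 2/(15*(x + 1)) + 7/(33*(x - 5))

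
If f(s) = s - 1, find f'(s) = 1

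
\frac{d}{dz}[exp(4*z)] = 4*exp(4*z)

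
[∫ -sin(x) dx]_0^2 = -1 + cos(2)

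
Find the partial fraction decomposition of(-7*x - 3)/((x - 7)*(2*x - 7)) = 55/(7*(2*x - 7)) - 52/(7*(x - 7))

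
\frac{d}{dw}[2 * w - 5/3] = 2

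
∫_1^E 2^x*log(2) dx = -2 + 2^E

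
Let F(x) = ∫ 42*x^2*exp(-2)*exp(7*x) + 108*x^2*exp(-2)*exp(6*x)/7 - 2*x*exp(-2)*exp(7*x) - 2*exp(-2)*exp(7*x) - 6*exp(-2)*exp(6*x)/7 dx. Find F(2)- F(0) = 10*(6/7 + 2*exp(2))*exp(10)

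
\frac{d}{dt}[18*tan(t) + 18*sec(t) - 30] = 18*(sin(t) + 1)/cos(t)^2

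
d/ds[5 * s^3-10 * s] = 15*s^2 - 10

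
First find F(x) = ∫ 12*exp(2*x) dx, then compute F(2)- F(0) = -6 + 6*exp(4)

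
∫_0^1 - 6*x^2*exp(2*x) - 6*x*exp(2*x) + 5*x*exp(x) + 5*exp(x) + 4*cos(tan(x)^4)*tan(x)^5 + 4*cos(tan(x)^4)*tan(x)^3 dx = -3*exp(2) + sin(tan(1)^4) + 5*E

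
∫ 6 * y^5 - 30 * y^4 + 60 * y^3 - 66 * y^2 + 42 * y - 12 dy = y^6 - 6*y^5 + 15*y^4 - 22*y^3 + 21*y^2 - 12*y + C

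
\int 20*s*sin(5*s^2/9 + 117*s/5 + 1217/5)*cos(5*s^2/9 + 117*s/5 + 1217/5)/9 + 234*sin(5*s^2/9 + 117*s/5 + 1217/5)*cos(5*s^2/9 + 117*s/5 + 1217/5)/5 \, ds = sin(5*s^2/9 + 117*s/5 + 1217/5)^2 + C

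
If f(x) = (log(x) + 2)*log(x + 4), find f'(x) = (x*log(x) + x*log(x + 4) + 2*x + 4*log(x + 4))/(x^2 + 4*x)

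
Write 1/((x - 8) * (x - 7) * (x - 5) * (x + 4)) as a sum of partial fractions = -1/(1188*(x + 4)) + 1/(54*(x - 5)) - 1/(22*(x - 7)) + 1/(36*(x - 8))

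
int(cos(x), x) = sin(x) + C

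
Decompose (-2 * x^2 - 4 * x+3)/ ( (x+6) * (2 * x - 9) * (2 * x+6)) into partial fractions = -37/(105*(2*x - 9)) - 5/(14*(x + 6)) + 1/(30*(x + 3))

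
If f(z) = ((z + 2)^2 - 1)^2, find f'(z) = 4*z^3 + 24*z^2 + 44*z + 24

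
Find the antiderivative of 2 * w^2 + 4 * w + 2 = 2*w^3/3 + 2*w^2 + 2*w + C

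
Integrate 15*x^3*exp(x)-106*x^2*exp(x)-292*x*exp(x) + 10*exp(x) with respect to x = x*(x - 10)*(15*x - 1)*exp(x) + C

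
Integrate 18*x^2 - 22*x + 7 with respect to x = 6*x^3 - 11*x^2 + 7*x + C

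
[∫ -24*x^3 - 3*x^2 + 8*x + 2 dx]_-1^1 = 2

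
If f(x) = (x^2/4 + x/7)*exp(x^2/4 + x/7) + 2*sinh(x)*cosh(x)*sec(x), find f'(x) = x^3*exp(x/7)*exp(x^2/4)/8 + 3*x^2*exp(x/7)*exp(x^2/4)/28 + 51*x*exp(x/7)*exp(x^2/4)/98 + exp(x/7)*exp(x^2/4)/7 + tan(x)*sinh(2*x)*sec(x) + 2*cosh(2*x)*sec(x)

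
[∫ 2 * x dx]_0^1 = 1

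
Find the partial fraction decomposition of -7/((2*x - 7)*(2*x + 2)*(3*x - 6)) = -14/(81*(2*x - 7)) - 7/(162*(x + 1)) + 7/(54*(x - 2))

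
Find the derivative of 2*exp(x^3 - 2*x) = 6*x^2*exp(x^3 - 2*x) - 4*exp(x^3 - 2*x)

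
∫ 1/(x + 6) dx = log(x + 6) + C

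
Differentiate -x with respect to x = -1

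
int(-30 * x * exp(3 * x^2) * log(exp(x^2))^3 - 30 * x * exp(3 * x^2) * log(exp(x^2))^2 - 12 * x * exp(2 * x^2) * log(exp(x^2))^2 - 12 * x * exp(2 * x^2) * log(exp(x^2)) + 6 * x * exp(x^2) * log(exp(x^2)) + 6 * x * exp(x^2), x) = x^2*(-5*x^4*exp(2*x^2) - 3*x^2*exp(x^2) + 3)*exp(x^2) + C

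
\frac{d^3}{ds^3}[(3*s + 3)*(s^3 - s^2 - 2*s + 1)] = 72*s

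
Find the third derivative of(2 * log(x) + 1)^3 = (48*log(x)^2 - 96*log(x) - 12)/x^3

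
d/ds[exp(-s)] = -exp(-s)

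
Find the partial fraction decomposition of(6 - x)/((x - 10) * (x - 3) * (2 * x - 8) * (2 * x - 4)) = -1/(16*(x - 2)) + 3/(28*(x - 3)) - 1/(24*(x - 4)) - 1/(336*(x - 10))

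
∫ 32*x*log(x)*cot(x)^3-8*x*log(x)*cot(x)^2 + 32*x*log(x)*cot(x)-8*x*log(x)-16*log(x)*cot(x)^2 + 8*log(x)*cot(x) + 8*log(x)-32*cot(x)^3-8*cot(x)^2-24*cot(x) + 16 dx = (8*x*log(x) - 8)*(-2*cot(x)^2 + cot(x) + 1) + C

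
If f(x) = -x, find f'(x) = -1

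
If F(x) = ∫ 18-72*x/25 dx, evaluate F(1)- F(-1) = 36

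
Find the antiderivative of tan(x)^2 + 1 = tan(x) + C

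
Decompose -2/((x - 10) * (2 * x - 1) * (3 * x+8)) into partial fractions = -9/(361*(3*x + 8)) + 8/(361*(2*x - 1)) - 1/(361*(x - 10))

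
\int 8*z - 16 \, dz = 4*z^2 - 16*z + C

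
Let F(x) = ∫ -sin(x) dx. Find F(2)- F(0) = -1 + cos(2)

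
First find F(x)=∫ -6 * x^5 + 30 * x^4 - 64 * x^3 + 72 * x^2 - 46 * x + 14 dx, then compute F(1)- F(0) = 4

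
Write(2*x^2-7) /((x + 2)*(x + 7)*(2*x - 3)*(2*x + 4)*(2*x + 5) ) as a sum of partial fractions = -11/(36*(2*x + 5)) - 5/(3332*(2*x - 3)) + 91/(7650*(x + 7)) + 347/(2450*(x + 2)) - 1/(70*(x + 2)^2)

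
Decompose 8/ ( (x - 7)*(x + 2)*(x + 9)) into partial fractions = 1/(14*(x + 9)) - 8/(63*(x + 2)) + 1/(18*(x - 7))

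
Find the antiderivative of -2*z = -z^2 + C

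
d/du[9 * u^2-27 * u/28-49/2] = 18*u - 27/28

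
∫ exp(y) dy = exp(y) + C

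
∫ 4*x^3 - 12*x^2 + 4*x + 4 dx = x^4 - 4*x^3 + 2*x^2 + 4*x + C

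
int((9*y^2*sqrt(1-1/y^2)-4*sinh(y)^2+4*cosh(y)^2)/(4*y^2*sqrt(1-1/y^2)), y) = 9*y/4 + asec(y) + C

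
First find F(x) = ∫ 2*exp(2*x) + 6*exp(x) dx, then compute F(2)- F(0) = -16 + (3 + exp(2))^2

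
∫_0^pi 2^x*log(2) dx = -1 + 2^pi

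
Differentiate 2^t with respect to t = 2^t*log(2)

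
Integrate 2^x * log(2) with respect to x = 2^x + C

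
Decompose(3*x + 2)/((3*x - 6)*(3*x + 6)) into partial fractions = 1/(9*(x + 2)) + 2/(9*(x - 2))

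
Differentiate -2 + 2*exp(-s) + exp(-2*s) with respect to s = (-2*exp(s) - 2)*exp(-2*s)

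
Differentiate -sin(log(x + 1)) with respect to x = -cos(log(x + 1))/(x + 1)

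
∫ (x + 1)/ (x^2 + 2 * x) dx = log(x*(x + 2))/2 + C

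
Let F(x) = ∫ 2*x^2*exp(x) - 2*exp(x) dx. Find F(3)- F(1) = 8*exp(3)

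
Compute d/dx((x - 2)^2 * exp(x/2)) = x^2*exp(x/2)/2 - 2*exp(x/2)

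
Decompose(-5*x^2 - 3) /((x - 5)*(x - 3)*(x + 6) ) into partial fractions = -61/(33*(x + 6)) + 8/(3*(x - 3)) - 64/(11*(x - 5))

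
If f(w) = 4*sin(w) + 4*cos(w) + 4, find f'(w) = -4*sin(w) + 4*cos(w)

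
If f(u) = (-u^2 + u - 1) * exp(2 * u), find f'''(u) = -8*u^2*exp(2*u) - 16*u*exp(2*u) - 8*exp(2*u)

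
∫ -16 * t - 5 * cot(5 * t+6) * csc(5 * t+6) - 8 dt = -8*t*(t + 1) + csc(5*t + 6) + C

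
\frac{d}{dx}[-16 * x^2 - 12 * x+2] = -32*x - 12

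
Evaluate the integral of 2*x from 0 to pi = pi^2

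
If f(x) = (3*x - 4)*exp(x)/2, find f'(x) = 3*x*exp(x)/2 - exp(x)/2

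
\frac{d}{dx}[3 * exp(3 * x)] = 9*exp(3*x)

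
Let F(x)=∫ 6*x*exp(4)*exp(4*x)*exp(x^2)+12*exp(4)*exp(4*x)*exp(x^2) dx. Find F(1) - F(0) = -3*exp(4) + 3*exp(9)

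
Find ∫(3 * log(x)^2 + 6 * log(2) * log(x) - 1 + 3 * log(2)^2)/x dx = log(2*x)^3 - log(2*x) + C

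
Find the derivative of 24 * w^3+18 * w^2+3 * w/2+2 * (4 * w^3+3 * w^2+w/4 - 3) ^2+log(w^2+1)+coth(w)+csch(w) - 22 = -(-768*w^7 - 960*w^6 - 1120*w^5 - 708*w^4 - 209*w^3 + 258*w^2 + 4*w^2*cosh(w)/sinh(w)^2 + 4*w^2/sinh(w)^2 + 135*w + 6 + 4*cosh(w)/sinh(w)^2 + 4/sinh(w)^2)/(4*(w^2 + 1))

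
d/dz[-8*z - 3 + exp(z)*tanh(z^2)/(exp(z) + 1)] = (2*z*exp(2*z)/cosh(z^2)^2 + 2*z*exp(z)/cosh(z^2)^2 - 8*exp(2*z) + exp(z)*tanh(z^2) - 16*exp(z) - 8)/(exp(2*z) + 2*exp(z) + 1)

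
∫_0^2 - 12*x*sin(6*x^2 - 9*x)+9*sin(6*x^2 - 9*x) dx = -1 + cos(6)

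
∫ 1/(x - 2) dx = log(4 - 2*x) + C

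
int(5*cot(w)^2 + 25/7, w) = -10*w/7 - 5/tan(w) + C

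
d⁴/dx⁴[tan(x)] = 24*tan(x)^5 + 40*tan(x)^3 + 16*tan(x)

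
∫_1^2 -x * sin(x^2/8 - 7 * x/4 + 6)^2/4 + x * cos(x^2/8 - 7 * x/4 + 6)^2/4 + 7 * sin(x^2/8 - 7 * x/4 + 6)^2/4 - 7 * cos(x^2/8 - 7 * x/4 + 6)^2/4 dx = -sin(35/4)/2 + sin(6)/2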